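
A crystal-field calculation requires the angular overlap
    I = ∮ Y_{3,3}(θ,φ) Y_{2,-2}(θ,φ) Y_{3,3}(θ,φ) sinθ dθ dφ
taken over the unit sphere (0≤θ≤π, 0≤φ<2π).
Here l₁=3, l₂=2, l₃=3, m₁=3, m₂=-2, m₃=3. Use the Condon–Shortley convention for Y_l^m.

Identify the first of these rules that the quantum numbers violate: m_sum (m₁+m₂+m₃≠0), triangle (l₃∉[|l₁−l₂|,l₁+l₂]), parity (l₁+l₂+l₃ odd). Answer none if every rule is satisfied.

m₁+m₂+m₃ = 3 − 2 + 3 = 4  ✗
triangle: |3−2|=1 ≤ l₃=3 ≤ 3+2=5
parity: l₁+l₂+l₃ = 8 is even

m_sum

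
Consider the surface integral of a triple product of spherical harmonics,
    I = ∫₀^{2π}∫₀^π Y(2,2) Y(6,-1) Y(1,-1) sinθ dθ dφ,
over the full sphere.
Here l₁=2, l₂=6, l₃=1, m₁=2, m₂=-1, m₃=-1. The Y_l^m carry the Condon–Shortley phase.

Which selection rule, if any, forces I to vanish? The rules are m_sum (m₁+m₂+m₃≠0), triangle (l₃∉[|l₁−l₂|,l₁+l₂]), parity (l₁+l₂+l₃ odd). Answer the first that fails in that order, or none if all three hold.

azimuthal sum: 2 − 1 − 1 = 0  ✓
4 ≤ 1 ≤ 8 (triangle on l)  ✗
L = 2 + 6 + 1 = 9 (odd)

triangle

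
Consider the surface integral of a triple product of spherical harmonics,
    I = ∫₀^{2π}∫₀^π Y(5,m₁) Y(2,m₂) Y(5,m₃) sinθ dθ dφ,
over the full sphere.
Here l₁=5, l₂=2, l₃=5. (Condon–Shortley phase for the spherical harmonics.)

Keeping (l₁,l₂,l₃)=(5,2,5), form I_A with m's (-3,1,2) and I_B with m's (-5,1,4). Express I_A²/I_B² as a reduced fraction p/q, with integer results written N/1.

20/27

Shared (l₁,l₂,l₃)=(5,2,5): N and (l;000)² cancel in I_A²/I_B².
A: Δ = 2!·8!·2!/13! = 1/38610; Racah Σ t=1..2: t=1:−1/10080 t=2:+1/2880 = 1/4032; ⇒ 3j(5 2 5; -3 1 2)² = 10/429, sgn -1
B: Δ = 2!·8!·2!/13! = 1/38610; Racah Σ t=2..2: t=2:+1/80640 = 1/80640; ⇒ 3j(5 2 5; -5 1 4)² = 9/286, sgn -1
I_A²/I_B² = (10/429)/(9/286) = 20/27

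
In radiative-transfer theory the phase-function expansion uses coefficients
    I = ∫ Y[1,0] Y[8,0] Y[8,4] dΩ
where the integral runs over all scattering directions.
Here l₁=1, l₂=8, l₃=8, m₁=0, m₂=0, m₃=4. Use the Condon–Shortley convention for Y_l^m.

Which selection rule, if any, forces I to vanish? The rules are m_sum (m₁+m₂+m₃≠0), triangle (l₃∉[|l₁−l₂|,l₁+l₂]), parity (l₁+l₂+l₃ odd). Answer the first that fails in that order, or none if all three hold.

m_sum

Σmᵢ = 4  ✗
l₃∈[|l₁−l₂|,l₁+l₂]=[7,9], have l₃=8
Σlᵢ = 17 ⇒ odd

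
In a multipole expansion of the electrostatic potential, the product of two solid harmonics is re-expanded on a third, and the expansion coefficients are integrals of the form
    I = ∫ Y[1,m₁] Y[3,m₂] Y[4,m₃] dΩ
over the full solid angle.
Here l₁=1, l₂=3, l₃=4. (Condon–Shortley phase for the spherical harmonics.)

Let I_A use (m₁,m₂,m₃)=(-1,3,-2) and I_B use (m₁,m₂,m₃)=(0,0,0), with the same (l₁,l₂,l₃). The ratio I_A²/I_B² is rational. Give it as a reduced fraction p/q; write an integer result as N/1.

Shared (l₁,l₂,l₃)=(1,3,4): N and (l;000)² cancel in I_A²/I_B².
A: Δ = 0!·2!·6!/9! = 1/252; Racah Σ t=0..0: t=0:+1/1440 = 1/1440; ⇒ 3j(1 3 4; -1 3 -2)² = 1/252, sgn +1
B: Δ = 0!·2!·6!/9! = 1/252; Racah Σ t=0..0: t=0:+1/36 = 1/36; ⇒ 3j(1 3 4; 0 0 0)² = 4/63, sgn +1
I_A²/I_B² = (1/252)/(4/63) = 1/16

1/16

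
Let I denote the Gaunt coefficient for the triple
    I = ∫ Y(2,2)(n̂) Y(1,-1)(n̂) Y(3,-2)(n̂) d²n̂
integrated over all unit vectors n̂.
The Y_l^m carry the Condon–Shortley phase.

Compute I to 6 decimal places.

2 − 1 − 2 = -1 ≠ 0: azimuthal integral kills it; I = 0

0.000000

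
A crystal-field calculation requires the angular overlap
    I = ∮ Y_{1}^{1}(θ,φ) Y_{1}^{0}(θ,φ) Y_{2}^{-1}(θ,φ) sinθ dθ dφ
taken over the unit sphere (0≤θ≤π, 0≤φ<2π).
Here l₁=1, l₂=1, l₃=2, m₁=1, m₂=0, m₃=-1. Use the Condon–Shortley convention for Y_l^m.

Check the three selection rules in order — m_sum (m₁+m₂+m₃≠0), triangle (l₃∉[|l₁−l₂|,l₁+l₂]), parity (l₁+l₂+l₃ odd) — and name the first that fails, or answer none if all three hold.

none

azimuthal sum: 1 + 0 − 1 = 0  ✓
0 ≤ 2 ≤ 2 (triangle on l)  ✓
L = 1 + 1 + 2 = 4 (even)  ✓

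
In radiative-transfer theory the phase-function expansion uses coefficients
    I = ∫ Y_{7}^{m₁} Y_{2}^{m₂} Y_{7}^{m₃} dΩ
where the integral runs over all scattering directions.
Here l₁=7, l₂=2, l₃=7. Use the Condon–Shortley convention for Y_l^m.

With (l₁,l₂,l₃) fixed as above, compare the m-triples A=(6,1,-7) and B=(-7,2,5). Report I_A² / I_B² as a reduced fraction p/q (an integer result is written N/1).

13/2

l's match ⇒ only the (l;m) 3-j factors differ between A and B.
A: triangle coeff Δ(7,2,7) = 1/185640; Σ_t [1,1]: t=1:−1/958003200 = -1/958003200; (3j)²=13/680 [(7 2 7; 6 1 -7)], sign=-1
B: triangle coeff Δ(7,2,7) = 1/185640; Σ_t [2,2]: t=2:+1/1916006400 = 1/1916006400; (3j)²=1/340 [(7 2 7; -7 2 5)], sign=+1
I_A²/I_B² = (13/680)/(1/340) = 13/2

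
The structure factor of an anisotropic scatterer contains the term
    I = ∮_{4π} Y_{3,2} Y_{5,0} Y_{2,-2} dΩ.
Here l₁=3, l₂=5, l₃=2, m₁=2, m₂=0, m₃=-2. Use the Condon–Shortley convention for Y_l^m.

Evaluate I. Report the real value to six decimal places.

Rules hold: Σm=0, L=10 even, 2≤2≤8.
N = 7·11·5 = 385
Δ = 6!·0!·4!/11! = 1/2310
Racah Σ t=3..3: t=3:−1/144 = -1/144
⇒ 3j(3 5 2; 0 0 0)² = 10/231, sgn -1
Racah Σ t=1..1: t=1:−1/2880 = -1/2880
⇒ 3j(3 5 2; 2 0 -2)² = 1/462, sgn -1
4πI² = N·(3j₀)²·(3jₘ)² = 25/693
I = +1·√(0.036075/4π) = 0.05357948

0.053579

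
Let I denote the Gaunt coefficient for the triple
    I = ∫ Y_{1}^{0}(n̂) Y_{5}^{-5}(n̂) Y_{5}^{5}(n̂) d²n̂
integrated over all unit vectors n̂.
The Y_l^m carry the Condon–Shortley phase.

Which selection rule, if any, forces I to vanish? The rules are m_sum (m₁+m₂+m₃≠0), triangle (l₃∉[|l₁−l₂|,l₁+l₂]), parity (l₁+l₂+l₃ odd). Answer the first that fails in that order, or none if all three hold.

parity

m₁+m₂+m₃ = 0 − 5 + 5 = 0  ✓
triangle: |1−5|=4 ≤ l₃=5 ≤ 1+5=6  ✓
parity: l₁+l₂+l₃ = 11 is odd  ✗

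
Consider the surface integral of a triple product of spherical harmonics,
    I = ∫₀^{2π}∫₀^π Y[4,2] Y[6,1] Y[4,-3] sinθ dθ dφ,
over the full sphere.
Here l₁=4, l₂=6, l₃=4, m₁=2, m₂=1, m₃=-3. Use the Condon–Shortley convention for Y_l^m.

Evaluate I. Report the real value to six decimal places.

0.160153

m-sum 0 ✓  L=14 even ✓  2≤4≤10 ✓
Π(2lᵢ+1) = 9×13×9 = 1053
triangle coeff Δ(4,6,4) = 1/1261260
Σ_t [2,4]: t=2:+1/4608 t=3:−1/1296 t=4:+1/4608 = -7/20736
(3j)²=20/1287 [(4 6 4; 0 0 0)], sign=-1
Σ_t [1,2]: t=1:−1/86400 t=2:+1/11520 = 13/172800
(3j)²=13/660 [(4 6 4; 2 1 -3)], sign=-1
⇒ 4πI² = 39/121
I = (+1)√(39/121/(4π)) = 0.16015286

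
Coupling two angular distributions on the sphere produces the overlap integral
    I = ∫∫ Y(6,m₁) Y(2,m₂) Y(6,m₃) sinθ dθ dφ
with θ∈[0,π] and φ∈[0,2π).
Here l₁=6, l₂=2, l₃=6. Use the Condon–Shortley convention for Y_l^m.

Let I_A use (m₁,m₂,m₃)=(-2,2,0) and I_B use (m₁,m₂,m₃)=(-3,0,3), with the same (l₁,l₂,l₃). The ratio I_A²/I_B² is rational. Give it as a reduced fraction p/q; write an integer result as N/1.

Shared (l₁,l₂,l₃)=(6,2,6): N and (l;000)² cancel in I_A²/I_B².
A: Δ = 2!·10!·2!/15! = 1/90090; Racah Σ t=2..2: t=2:+1/69120 = 1/69120; ⇒ 3j(6 2 6; -2 2 0)² = 4/143, sgn +1
B: Δ = 2!·10!·2!/15! = 1/90090; Racah Σ t=0..2: t=0:+1/1451520 t=1:−1/80640 t=2:+1/120960 = -1/290304; ⇒ 3j(6 2 6; -3 0 3)² = 5/2002, sgn +1
I_A²/I_B² = (4/143)/(5/2002) = 56/5

56/5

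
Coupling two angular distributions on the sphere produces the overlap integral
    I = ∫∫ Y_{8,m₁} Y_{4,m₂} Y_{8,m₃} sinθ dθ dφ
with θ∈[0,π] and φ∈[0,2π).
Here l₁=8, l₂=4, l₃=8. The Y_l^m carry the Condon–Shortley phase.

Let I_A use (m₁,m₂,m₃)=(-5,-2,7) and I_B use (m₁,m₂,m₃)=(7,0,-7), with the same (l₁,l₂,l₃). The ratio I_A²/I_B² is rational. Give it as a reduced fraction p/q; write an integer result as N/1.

l's match ⇒ only the (l;m) 3-j factors differ between A and B.
A: triangle coeff Δ(8,4,8) = 1/185175900; Σ_t [1,2]: t=1:−1/17244057600 t=2:+1/3832012800 = 1/4926873600; (3j)²=91/5814 [(8 4 8; -5 -2 7)], sign=-1
B: triangle coeff Δ(8,4,8) = 1/185175900; Σ_t [0,1]: t=0:+1/22992076800 t=1:−1/17244057600 = -1/68976230400; (3j)²=13/11628 [(8 4 8; 7 0 -7)], sign=+1
I_A²/I_B² = (91/5814)/(13/11628) = 14/1

14/1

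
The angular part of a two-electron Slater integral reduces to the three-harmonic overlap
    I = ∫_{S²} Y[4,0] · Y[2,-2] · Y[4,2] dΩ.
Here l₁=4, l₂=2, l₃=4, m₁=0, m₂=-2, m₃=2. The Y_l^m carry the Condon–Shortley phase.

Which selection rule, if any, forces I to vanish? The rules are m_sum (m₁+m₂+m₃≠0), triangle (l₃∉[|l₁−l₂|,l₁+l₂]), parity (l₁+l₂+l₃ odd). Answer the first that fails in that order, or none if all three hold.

none

Σmᵢ = 0  ✓
l₃∈[|l₁−l₂|,l₁+l₂]=[2,6], have l₃=4  ✓
Σlᵢ = 10 ⇒ even  ✓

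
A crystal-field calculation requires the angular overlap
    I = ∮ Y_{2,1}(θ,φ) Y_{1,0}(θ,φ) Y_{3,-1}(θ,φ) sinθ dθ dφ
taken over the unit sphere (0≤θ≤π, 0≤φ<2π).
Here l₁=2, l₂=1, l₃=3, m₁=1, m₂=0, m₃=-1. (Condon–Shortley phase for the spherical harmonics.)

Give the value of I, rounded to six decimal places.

m-sum 0 ✓  L=6 even ✓  1≤3≤3 ✓
Π(2lᵢ+1) = 5×3×7 = 105
triangle coeff Δ(2,1,3) = 1/105
Σ_t [0,0]: t=0:+1/4 = 1/4
(3j)²=3/35 [(2 1 3; 0 0 0)], sign=-1
Σ_t [0,0]: t=0:+1/6 = 1/6
(3j)²=8/105 [(2 1 3; 1 0 -1)], sign=+1
⇒ 4πI² = 24/35
I = (-1)√(24/35/(4π)) = -0.23359668

-0.233597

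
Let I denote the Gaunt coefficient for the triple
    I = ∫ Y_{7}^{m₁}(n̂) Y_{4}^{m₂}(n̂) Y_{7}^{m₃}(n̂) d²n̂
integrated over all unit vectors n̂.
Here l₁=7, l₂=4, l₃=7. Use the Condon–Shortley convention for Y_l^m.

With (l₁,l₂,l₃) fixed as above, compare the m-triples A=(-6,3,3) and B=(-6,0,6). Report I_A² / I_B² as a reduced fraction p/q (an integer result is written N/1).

Shared (l₁,l₂,l₃)=(7,4,7): N and (l;000)² cancel in I_A²/I_B².
A: Δ = 4!·10!·4!/19! = 1/58198140; Racah Σ t=3..4: t=3:−1/522547200 t=4:+1/52254720 = 1/58060800; ⇒ 3j(7 4 7; -6 3 3)² = 9/646, sgn +1
B: Δ = 4!·10!·4!/19! = 1/58198140; Racah Σ t=3..4: t=3:−1/130636800 t=4:+1/209018880 = -1/348364800; ⇒ 3j(7 4 7; -6 0 6)² = 143/45220, sgn +1
I_A²/I_B² = (9/646)/(143/45220) = 630/143

630/143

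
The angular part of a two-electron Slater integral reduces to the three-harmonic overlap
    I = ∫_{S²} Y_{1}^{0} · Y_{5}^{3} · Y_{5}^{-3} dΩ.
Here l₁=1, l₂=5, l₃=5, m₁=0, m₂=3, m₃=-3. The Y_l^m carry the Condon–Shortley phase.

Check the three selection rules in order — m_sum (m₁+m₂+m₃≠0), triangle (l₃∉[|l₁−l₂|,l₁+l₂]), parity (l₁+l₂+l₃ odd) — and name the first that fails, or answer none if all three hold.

parity

m₁+m₂+m₃ = 0 + 3 − 3 = 0  ✓
triangle: |1−5|=4 ≤ l₃=5 ≤ 1+5=6  ✓
parity: l₁+l₂+l₃ = 11 is odd  ✗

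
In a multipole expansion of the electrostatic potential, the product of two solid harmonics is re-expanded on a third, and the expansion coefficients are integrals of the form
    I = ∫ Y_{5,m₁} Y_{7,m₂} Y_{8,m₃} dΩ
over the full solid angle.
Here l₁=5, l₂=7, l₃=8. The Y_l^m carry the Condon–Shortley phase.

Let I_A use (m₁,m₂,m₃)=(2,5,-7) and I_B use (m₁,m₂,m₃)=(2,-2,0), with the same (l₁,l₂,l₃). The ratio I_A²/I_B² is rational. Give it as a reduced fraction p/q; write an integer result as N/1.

1573/64980

Same 5,7,8: normalisation and zero-m 3j drop out of the ratio.
A: Δ: 4! 6! 10! / 21! → 1/814773960; sum: t=2:+1/1741824000 t=3:−1/1567641600 = -1/15676416000; 3j²(5 7 8; 2 5 -7) = Δ·Π!·Σ² = 11/58140  (sign +1)
B: Δ: 4! 6! 10! / 21! → 1/814773960; sum: t=0:+1/12441600 t=1:−1/4976640 t=2:+1/14515200 t=3:−1/348364800 = -19/348364800; 3j²(5 7 8; 2 -2 0) = Δ·Π!·Σ² = 19/2431  (sign -1)
I_A²/I_B² = (11/58140)/(19/2431) = 1573/64980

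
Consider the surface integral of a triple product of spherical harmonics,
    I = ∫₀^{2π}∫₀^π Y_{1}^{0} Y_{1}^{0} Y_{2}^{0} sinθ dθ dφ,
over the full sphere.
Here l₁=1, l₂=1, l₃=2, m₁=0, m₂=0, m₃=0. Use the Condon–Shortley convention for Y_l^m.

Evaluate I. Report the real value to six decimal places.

Checks pass: Σm=0; 4 even; l₃=2∈[0,2].
(2·1+1)(2·1+1)(2·2+1) = 45
Δ: 0! 2! 2! / 5! → 1/30
sum: t=0:+1/1 = 1/1
3j²(1 1 2; 0 0 0) = Δ·Π!·Σ² = 2/15  (sign +1)
(m-triple is (0,0,0) — same symbol as above.)
combine: 4πI² = 45·2/15·2/15 = 4/5
take √, sign +1: I = 0.25231325

0.252313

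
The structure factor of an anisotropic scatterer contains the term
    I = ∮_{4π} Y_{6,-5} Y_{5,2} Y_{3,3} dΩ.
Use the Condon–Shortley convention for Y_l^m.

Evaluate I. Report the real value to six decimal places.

m-sum 0 ✓  L=14 even ✓  1≤3≤11 ✓
Π(2lᵢ+1) = 13×11×7 = 1001
triangle coeff Δ(6,5,3) = 1/675675
Σ_t [3,5]: t=3:−1/8640 t=4:+1/2304 t=5:−1/8640 = 7/34560
(3j)²=7/429 [(6 5 3; 0 0 0)], sign=-1
Σ_t [7,7]: t=7:−1/241920 = -1/241920
(3j)²=2/91 [(6 5 3; -5 2 3)], sign=-1
⇒ 4πI² = 14/39
I = (+1)√(14/39/(4π)) = 0.16901560

0.169016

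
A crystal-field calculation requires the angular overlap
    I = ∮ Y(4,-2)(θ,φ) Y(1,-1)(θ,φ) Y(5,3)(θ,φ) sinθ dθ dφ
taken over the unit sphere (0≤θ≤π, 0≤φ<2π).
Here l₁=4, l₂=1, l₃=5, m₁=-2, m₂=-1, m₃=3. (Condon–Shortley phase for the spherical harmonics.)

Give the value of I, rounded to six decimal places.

Checks pass: Σm=0; 10 even; l₃=5∈[3,5].
(2·4+1)(2·1+1)(2·5+1) = 297
Δ: 0! 8! 2! / 11! → 1/495
sum: t=0:+1/576 = 1/576
3j²(4 1 5; 0 0 0) = Δ·Π!·Σ² = 5/99  (sign -1)
sum: t=0:+1/2880 = 1/2880
3j²(4 1 5; -2 -1 3) = Δ·Π!·Σ² = 28/495  (sign +1)
combine: 4πI² = 297·5/99·28/495 = 28/33
take √, sign -1: I = -0.25984664

-0.259847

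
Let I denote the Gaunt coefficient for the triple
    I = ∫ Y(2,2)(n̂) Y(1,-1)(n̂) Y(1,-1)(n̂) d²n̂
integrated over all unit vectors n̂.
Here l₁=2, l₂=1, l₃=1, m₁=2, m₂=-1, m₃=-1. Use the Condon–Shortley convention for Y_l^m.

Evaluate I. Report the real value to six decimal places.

0.309019

Rules hold: Σm=0, L=4 even, 1≤1≤3.
N = 5·3·3 = 45
Δ = 2!·2!·0!/5! = 1/30
Racah Σ t=1..1: t=1:−1/1 = -1/1
⇒ 3j(2 1 1; 0 0 0)² = 2/15, sgn +1
Racah Σ t=0..0: t=0:+1/4 = 1/4
⇒ 3j(2 1 1; 2 -1 -1)² = 1/5, sgn +1
4πI² = N·(3j₀)²·(3jₘ)² = 6/5
I = +1·√(1.2/4π) = 0.30901936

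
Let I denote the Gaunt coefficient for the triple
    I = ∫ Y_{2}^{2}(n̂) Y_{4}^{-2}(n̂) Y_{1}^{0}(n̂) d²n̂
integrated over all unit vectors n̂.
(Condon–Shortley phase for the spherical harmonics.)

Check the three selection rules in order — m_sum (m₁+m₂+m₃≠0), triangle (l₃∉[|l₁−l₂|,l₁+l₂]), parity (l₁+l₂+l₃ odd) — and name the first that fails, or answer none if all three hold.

triangle

m₁+m₂+m₃ = 2 − 2 + 0 = 0  ✓
triangle: |2−4|=2 ≤ l₃=1 ≤ 2+4=6  ✗
parity: l₁+l₂+l₃ = 7 is odd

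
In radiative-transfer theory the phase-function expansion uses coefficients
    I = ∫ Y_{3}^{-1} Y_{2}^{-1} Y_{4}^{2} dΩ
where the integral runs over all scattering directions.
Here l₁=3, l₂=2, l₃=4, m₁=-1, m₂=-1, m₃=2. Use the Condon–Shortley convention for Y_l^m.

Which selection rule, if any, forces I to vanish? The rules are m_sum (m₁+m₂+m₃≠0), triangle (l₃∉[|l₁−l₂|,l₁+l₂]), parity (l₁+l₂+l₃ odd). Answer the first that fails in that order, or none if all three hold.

parity

Σmᵢ = 0  ✓
l₃∈[|l₁−l₂|,l₁+l₂]=[1,5], have l₃=4  ✓
Σlᵢ = 9 ⇒ odd  ✗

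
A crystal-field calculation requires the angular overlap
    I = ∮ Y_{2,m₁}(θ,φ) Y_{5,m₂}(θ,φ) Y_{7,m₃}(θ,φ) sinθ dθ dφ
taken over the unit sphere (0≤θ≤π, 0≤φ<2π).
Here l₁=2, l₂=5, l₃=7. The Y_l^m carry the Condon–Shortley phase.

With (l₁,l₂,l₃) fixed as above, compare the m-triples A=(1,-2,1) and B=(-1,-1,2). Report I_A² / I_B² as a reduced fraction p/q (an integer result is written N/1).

Same 2,5,7: normalisation and zero-m 3j drop out of the ratio.
A: Δ: 0! 4! 10! / 15! → 1/15015; sum: t=0:+1/181440 = 1/181440; 3j²(2 5 7; 1 -2 1) = Δ·Π!·Σ² = 32/3003  (sign +1)
B: Δ: 0! 4! 10! / 15! → 1/15015; sum: t=0:+1/103680 = 1/103680; 3j²(2 5 7; -1 -1 2) = Δ·Π!·Σ² = 4/143  (sign -1)
I_A²/I_B² = (32/3003)/(4/143) = 8/21

8/21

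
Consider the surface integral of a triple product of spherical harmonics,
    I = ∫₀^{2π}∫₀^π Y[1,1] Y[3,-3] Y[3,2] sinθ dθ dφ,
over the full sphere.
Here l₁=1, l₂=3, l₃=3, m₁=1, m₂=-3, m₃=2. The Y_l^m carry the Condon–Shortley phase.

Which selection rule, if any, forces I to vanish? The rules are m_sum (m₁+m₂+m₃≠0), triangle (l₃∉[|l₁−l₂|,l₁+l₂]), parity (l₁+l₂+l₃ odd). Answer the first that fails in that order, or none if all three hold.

parity

m₁+m₂+m₃ = 1 − 3 + 2 = 0  ✓
triangle: |1−3|=2 ≤ l₃=3 ≤ 1+3=4  ✓
parity: l₁+l₂+l₃ = 7 is odd  ✗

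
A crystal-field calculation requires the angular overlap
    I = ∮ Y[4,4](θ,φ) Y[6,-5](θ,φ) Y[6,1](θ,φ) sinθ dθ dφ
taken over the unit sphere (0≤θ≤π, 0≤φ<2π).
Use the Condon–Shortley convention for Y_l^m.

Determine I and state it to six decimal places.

-0.102536

m-sum 0 ✓  L=16 even ✓  2≤6≤10 ✓
Π(2lᵢ+1) = 9×13×13 = 1521
triangle coeff Δ(4,6,6) = 1/15315300
Σ_t [0,4]: t=0:+1/829440 t=1:−1/25920 t=2:+1/9216 t=3:−1/25920 t=4:+1/829440 = 7/207360
(3j)²=28/2431 [(4 6 6; 0 0 0)], sign=+1
Σ_t [0,0]: t=0:+1/2903040 = 1/2903040
(3j)²=5/663 [(4 6 6; 4 -5 1)], sign=-1
⇒ 4πI² = 420/3179
I = (-1)√(420/3179/(4π)) = -0.10253555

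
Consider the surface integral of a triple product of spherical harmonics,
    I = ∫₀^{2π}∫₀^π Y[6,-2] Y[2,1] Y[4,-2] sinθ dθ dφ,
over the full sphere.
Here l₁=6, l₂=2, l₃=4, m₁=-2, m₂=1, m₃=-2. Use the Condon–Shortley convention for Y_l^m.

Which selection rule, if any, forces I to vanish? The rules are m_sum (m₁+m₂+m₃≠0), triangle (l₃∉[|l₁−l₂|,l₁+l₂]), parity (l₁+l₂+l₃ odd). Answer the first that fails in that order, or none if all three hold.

m_sum

m₁+m₂+m₃ = -2 + 1 − 2 = -3  ✗
triangle: |6−2|=4 ≤ l₃=4 ≤ 6+2=8
parity: l₁+l₂+l₃ = 12 is even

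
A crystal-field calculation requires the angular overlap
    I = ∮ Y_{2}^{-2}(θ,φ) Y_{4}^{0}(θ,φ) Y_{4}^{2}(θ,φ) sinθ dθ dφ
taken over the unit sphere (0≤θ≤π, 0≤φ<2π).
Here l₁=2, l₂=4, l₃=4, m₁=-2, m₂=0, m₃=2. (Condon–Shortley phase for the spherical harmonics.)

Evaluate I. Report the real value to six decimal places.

Checks pass: Σm=0; 10 even; l₃=4∈[2,6].
(2·2+1)(2·4+1)(2·4+1) = 405
Δ: 2! 2! 6! / 11! → 1/13860
sum: t=0:+1/192 t=1:−1/36 t=2:+1/192 = -5/288
3j²(2 4 4; 0 0 0) = Δ·Π!·Σ² = 20/693  (sign -1)
sum: t=2:+1/192 = 1/192
3j²(2 4 4; -2 0 2) = Δ·Π!·Σ² = 3/77  (sign +1)
combine: 4πI² = 405·20/693·3/77 = 2700/5929
take √, sign -1: I = -0.19036462

-0.190365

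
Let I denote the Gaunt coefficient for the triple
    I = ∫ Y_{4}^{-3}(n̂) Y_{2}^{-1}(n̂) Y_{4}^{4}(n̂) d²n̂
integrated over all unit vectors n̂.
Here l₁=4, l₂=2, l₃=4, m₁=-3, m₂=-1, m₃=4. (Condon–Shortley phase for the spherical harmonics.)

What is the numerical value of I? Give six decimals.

0.198645

Rules hold: Σm=0, L=10 even, 2≤4≤6.
N = 9·5·9 = 405
Δ = 2!·6!·2!/11! = 1/13860
Racah Σ t=0..2: t=0:+1/192 t=1:−1/36 t=2:+1/192 = -5/288
⇒ 3j(4 2 4; 0 0 0)² = 20/693, sgn -1
Racah Σ t=1..1: t=1:−1/1440 = -1/1440
⇒ 3j(4 2 4; -3 -1 4)² = 7/165, sgn -1
4πI² = N·(3j₀)²·(3jₘ)² = 60/121
I = +1·√(0.495868/4π) = 0.19864517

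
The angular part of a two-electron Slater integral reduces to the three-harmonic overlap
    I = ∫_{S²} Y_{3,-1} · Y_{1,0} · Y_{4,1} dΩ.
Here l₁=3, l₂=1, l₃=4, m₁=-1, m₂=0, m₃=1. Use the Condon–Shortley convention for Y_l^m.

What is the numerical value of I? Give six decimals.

m-sum 0 ✓  L=8 even ✓  2≤4≤4 ✓
Π(2lᵢ+1) = 7×3×9 = 189
triangle coeff Δ(3,1,4) = 1/252
Σ_t [0,0]: t=0:+1/36 = 1/36
(3j)²=4/63 [(3 1 4; 0 0 0)], sign=+1
Σ_t [0,0]: t=0:+1/48 = 1/48
(3j)²=5/84 [(3 1 4; -1 0 1)], sign=-1
⇒ 4πI² = 5/7
I = (-1)√(5/7/(4π)) = -0.23841361

-0.238414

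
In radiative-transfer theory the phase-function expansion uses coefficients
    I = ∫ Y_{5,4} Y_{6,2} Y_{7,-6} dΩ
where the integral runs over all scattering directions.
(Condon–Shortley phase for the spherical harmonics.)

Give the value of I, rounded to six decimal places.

Rules hold: Σm=0, L=18 even, 1≤7≤11.
N = 11·13·15 = 2145
Δ = 4!·6!·8!/19! = 1/174594420
Racah Σ t=0..4: t=0:+1/4147200 t=1:−1/207360 t=2:+1/82944 t=3:−1/207360 t=4:+1/4147200 = 1/345600
⇒ 3j(5 6 7; 0 0 0)² = 420/46189, sgn -1
Racah Σ t=0..1: t=0:+1/116121600 t=1:−1/21772800 = -13/348364800
⇒ 3j(5 6 7; 4 2 -6)² = 169/9690, sgn +1
4πI² = N·(3j₀)²·(3jₘ)² = 35490/104329
I = -1·√(0.340174/4π) = -0.16453017

-0.164530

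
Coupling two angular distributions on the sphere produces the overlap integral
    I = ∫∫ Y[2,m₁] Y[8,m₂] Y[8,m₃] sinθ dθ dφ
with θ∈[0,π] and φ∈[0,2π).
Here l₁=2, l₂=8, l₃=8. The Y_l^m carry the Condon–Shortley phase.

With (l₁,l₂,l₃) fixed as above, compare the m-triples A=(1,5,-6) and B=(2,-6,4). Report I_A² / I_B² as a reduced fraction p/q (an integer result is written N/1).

121/52

Same 2,8,8: normalisation and zero-m 3j drop out of the ratio.
A: Δ: 2! 2! 14! / 19! → 1/348840; sum: t=0:+1/12454041600 t=1:−1/1916006400 = -1/2264371200; 3j²(2 8 8; 1 5 -6) = Δ·Π!·Σ² = 847/38760  (sign -1)
B: Δ: 2! 2! 14! / 19! → 1/348840; sum: t=0:+1/3832012800 = 1/3832012800; 3j²(2 8 8; 2 -6 4) = Δ·Π!·Σ² = 91/9690  (sign +1)
I_A²/I_B² = (847/38760)/(91/9690) = 121/52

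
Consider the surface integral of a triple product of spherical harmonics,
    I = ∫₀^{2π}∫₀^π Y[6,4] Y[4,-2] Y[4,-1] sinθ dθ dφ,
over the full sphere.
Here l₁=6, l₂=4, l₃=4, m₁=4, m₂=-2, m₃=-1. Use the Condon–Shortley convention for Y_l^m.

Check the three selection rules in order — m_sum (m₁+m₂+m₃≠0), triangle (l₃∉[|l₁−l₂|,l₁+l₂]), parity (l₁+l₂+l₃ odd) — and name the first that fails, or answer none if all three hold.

azimuthal sum: 4 − 2 − 1 = 1  ✗
2 ≤ 4 ≤ 10 (triangle on l)
L = 6 + 4 + 4 = 14 (even)

m_sum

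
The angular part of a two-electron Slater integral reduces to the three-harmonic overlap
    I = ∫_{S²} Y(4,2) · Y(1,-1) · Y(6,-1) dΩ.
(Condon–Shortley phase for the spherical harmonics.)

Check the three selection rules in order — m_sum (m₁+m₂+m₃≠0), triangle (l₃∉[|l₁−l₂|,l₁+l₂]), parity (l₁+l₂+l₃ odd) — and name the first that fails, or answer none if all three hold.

triangle

Σmᵢ = 0  ✓
l₃∈[|l₁−l₂|,l₁+l₂]=[3,5], have l₃=6  ✗
Σlᵢ = 11 ⇒ odd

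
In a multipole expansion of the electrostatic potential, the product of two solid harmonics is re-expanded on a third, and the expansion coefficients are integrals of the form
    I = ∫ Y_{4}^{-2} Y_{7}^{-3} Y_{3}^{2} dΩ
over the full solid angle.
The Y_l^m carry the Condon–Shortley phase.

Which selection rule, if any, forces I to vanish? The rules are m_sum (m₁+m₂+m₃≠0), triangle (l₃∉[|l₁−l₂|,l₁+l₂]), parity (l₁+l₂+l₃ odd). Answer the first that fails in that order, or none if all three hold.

Σmᵢ = -3  ✗
l₃∈[|l₁−l₂|,l₁+l₂]=[3,11], have l₃=3
Σlᵢ = 14 ⇒ even

m_sum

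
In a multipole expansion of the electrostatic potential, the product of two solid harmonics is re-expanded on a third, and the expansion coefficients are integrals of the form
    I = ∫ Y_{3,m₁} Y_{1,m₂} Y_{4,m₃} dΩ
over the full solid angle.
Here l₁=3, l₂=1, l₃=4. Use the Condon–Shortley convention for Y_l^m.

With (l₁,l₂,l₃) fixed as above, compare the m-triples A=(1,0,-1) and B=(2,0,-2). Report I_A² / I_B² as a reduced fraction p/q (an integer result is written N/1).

5/4

Shared (l₁,l₂,l₃)=(3,1,4): N and (l;000)² cancel in I_A²/I_B².
A: Δ = 0!·6!·2!/9! = 1/252; Racah Σ t=0..0: t=0:+1/48 = 1/48; ⇒ 3j(3 1 4; 1 0 -1)² = 5/84, sgn -1
B: Δ = 0!·6!·2!/9! = 1/252; Racah Σ t=0..0: t=0:+1/120 = 1/120; ⇒ 3j(3 1 4; 2 0 -2)² = 1/21, sgn +1
I_A²/I_B² = (5/84)/(1/21) = 5/4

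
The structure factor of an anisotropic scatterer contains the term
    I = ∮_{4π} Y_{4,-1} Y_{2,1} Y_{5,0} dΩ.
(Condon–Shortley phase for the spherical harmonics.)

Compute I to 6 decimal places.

0.000000

Σlᵢ=11 odd — θ-integrand is odd under cosθ→−cosθ; I=0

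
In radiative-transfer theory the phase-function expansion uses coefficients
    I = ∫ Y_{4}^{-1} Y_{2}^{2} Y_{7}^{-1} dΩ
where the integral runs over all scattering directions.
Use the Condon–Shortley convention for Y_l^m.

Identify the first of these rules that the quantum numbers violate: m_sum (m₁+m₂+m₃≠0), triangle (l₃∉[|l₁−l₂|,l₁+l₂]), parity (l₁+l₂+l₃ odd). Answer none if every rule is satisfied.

m₁+m₂+m₃ = -1 + 2 − 1 = 0  ✓
triangle: |4−2|=2 ≤ l₃=7 ≤ 4+2=6  ✗
parity: l₁+l₂+l₃ = 13 is odd

triangle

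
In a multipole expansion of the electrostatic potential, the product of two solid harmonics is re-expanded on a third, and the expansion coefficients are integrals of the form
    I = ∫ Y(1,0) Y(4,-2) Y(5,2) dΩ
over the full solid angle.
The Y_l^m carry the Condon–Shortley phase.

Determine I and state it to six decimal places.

Checks pass: Σm=0; 10 even; l₃=5∈[3,5].
(2·1+1)(2·4+1)(2·5+1) = 297
Δ: 0! 2! 8! / 11! → 1/495
sum: t=0:+1/576 = 1/576
3j²(1 4 5; 0 0 0) = Δ·Π!·Σ² = 5/99  (sign -1)
sum: t=0:+1/1440 = 1/1440
3j²(1 4 5; 0 -2 2) = Δ·Π!·Σ² = 7/165  (sign -1)
combine: 4πI² = 297·5/99·7/165 = 7/11
take √, sign +1: I = 0.22503380

0.225034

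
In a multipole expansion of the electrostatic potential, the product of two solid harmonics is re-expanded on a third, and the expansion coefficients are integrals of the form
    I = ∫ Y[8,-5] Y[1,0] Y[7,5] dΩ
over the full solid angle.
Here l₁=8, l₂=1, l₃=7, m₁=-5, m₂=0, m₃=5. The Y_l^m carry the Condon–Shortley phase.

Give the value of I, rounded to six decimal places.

-0.191081

Rules hold: Σm=0, L=16 even, 7≤7≤9.
N = 17·3·15 = 765
Δ = 2!·14!·0!/17! = 1/2040
Racah Σ t=1..1: t=1:−1/25401600 = -1/25401600
⇒ 3j(8 1 7; 0 0 0)² = 8/255, sgn +1
Racah Σ t=1..1: t=1:−1/958003200 = -1/958003200
⇒ 3j(8 1 7; -5 0 5)² = 13/680, sgn -1
4πI² = N·(3j₀)²·(3jₘ)² = 39/85
I = -1·√(0.458824/4π) = -0.19108118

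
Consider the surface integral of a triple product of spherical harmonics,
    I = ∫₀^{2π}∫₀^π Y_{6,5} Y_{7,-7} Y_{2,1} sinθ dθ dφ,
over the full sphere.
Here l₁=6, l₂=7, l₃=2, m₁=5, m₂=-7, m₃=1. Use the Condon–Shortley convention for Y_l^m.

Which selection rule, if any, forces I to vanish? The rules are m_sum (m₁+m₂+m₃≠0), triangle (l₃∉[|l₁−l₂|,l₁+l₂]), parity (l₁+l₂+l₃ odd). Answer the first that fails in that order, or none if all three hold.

m₁+m₂+m₃ = 5 − 7 + 1 = -1  ✗
triangle: |6−7|=1 ≤ l₃=2 ≤ 6+7=13
parity: l₁+l₂+l₃ = 15 is odd

m_sum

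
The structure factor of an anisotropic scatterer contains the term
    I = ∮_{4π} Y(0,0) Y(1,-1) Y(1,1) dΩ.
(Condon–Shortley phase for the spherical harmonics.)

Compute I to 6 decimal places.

Rules hold: Σm=0, L=2 even, 1≤1≤1.
N = 1·3·3 = 9
Δ = 0!·0!·2!/3! = 1/3
Racah Σ t=0..0: t=0:+1/1 = 1/1
⇒ 3j(0 1 1; 0 0 0)² = 1/3, sgn -1
Racah Σ t=0..0: t=0:+1/2 = 1/2
⇒ 3j(0 1 1; 0 -1 1)² = 1/3, sgn +1
4πI² = N·(3j₀)²·(3jₘ)² = 1/1
I = -1·√(1/4π) = -0.28209479

-0.282095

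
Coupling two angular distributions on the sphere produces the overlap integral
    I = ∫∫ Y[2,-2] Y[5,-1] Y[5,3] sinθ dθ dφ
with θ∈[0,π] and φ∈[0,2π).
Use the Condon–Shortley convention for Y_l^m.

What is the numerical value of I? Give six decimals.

m-sum 0 ✓  L=12 even ✓  3≤5≤7 ✓
Π(2lᵢ+1) = 5×11×11 = 605
triangle coeff Δ(2,5,5) = 1/38610
Σ_t [0,2]: t=0:+1/2880 t=1:−1/576 t=2:+1/2880 = -1/960
(3j)²=10/429 [(2 5 5; 0 0 0)], sign=+1
Σ_t [2,2]: t=2:+1/5760 = 1/5760
(3j)²=56/2145 [(2 5 5; -2 -1 3)], sign=+1
⇒ 4πI² = 560/1521
I = (+1)√(560/1521/(4π)) = 0.17116875

0.171169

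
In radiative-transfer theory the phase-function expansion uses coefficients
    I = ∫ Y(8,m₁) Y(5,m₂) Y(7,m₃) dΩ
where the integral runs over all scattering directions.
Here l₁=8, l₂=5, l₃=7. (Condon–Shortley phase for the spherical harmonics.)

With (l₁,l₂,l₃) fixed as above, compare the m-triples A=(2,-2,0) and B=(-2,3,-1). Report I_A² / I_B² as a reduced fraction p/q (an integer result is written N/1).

1681/3549

l's match ⇒ only the (l;m) 3-j factors differ between A and B.
A: triangle coeff Δ(8,5,7) = 1/814773960; Σ_t [0,3]: t=0:+1/74649600 t=1:−1/6912000 t=2:+1/4976640 t=3:−1/26127360 = 41/1306368000; (3j)²=1681/692835 [(8 5 7; 2 -2 0)], sign=-1
B: triangle coeff Δ(8,5,7) = 1/814773960; Σ_t [4,6]: t=4:+1/19906560 t=5:−1/10368000 t=6:+1/49766400 = -13/497664000; (3j)²=91/17765 [(8 5 7; -2 3 -1)], sign=-1
I_A²/I_B² = (1681/692835)/(91/17765) = 1681/3549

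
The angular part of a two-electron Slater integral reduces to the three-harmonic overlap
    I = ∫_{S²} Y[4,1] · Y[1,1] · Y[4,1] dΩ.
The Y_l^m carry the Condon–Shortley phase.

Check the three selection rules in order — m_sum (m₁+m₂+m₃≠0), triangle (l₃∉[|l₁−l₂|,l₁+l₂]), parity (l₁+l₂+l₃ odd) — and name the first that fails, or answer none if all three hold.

Σmᵢ = 3  ✗
l₃∈[|l₁−l₂|,l₁+l₂]=[3,5], have l₃=4
Σlᵢ = 9 ⇒ odd

m_sum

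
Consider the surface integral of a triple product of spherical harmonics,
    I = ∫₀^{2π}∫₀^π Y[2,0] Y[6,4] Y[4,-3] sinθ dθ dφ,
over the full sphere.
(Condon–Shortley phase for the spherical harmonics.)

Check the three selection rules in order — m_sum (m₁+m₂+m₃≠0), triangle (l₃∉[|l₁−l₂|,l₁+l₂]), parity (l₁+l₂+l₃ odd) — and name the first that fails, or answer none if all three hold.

azimuthal sum: 0 + 4 − 3 = 1  ✗
4 ≤ 4 ≤ 8 (triangle on l)
L = 2 + 6 + 4 = 12 (even)

m_sum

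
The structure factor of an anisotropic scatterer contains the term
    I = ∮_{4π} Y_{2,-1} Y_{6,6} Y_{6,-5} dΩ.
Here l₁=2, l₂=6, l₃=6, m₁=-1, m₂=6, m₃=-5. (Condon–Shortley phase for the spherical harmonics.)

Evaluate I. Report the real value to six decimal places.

0.178412

Rules hold: Σm=0, L=14 even, 4≤6≤8.
N = 5·13·13 = 845
Δ = 2!·2!·10!/15! = 1/90090
Racah Σ t=0..2: t=0:+1/69120 t=1:−1/14400 t=2:+1/69120 = -7/172800
⇒ 3j(2 6 6; 0 0 0)² = 14/715, sgn -1
Racah Σ t=2..2: t=2:+1/7257600 = 1/7257600
⇒ 3j(2 6 6; -1 6 -5)² = 11/455, sgn -1
4πI² = N·(3j₀)²·(3jₘ)² = 2/5
I = +1·√(0.4/4π) = 0.17841241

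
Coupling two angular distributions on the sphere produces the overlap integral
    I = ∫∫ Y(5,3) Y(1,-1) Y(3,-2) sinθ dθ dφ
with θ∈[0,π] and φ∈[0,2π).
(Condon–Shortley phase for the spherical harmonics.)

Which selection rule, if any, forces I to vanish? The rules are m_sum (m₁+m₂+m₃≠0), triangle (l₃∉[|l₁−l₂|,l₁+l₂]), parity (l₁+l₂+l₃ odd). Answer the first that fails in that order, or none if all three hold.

azimuthal sum: 3 − 1 − 2 = 0  ✓
4 ≤ 3 ≤ 6 (triangle on l)  ✗
L = 5 + 1 + 3 = 9 (odd)

triangle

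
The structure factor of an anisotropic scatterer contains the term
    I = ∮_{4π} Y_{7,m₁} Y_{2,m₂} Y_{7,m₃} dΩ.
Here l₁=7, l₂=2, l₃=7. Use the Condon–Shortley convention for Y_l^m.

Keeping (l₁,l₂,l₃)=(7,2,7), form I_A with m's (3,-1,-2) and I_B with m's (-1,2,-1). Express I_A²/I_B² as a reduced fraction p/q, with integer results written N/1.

Same 7,2,7: normalisation and zero-m 3j drop out of the ratio.
A: Δ: 2! 12! 2! / 17! → 1/185640; sum: t=0:+1/1935360 t=1:−1/4354560 = 1/3483648; 3j²(7 2 7; 3 -1 -2) = Δ·Π!·Σ² = 125/12376  (sign -1)
B: Δ: 2! 12! 2! / 17! → 1/185640; sum: t=2:+1/2073600 = 1/2073600; 3j²(7 2 7; -1 2 -1) = Δ·Π!·Σ² = 28/1105  (sign +1)
I_A²/I_B² = (125/12376)/(28/1105) = 625/1568

625/1568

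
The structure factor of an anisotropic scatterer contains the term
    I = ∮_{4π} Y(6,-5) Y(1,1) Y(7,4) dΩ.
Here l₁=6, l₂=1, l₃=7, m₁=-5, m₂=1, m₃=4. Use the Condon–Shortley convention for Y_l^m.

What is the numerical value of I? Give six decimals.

m-sum 0 ✓  L=14 even ✓  5≤7≤7 ✓
Π(2lᵢ+1) = 13×3×15 = 585
triangle coeff Δ(6,1,7) = 1/1365
Σ_t [0,0]: t=0:+1/518400 = 1/518400
(3j)²=7/195 [(6 1 7; 0 0 0)], sign=-1
Σ_t [0,0]: t=0:+1/79833600 = 1/79833600
(3j)²=1/455 [(6 1 7; -5 1 4)], sign=-1
⇒ 4πI² = 3/65
I = (+1)√(3/65/(4π)) = 0.06060368

0.060604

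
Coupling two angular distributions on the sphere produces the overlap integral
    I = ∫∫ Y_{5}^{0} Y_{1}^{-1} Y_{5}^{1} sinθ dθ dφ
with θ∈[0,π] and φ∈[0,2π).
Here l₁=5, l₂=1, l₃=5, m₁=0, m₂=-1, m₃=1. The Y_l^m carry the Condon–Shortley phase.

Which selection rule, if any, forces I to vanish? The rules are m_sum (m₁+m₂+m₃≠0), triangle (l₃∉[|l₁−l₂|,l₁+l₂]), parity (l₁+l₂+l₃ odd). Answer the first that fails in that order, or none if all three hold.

parity

azimuthal sum: 0 − 1 + 1 = 0  ✓
4 ≤ 5 ≤ 6 (triangle on l)  ✓
L = 5 + 1 + 5 = 11 (odd)  ✗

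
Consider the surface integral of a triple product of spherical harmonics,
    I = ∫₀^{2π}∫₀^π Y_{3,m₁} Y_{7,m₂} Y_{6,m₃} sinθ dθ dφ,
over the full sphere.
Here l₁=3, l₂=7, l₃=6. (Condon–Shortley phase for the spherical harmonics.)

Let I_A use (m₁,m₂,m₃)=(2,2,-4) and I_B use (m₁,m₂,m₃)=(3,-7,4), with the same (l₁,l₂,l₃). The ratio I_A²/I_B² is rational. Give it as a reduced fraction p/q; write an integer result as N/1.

l's match ⇒ only the (l;m) 3-j factors differ between A and B.
A: triangle coeff Δ(3,7,6) = 1/2042040; Σ_t [0,1]: t=0:+1/8709120 t=1:−1/967680 = -1/1088640; (3j)²=800/51051 [(3 7 6; 2 2 -4)], sign=-1
B: triangle coeff Δ(3,7,6) = 1/2042040; Σ_t [0,0]: t=0:+1/174182400 = 1/174182400; (3j)²=1/136 [(3 7 6; 3 -7 4)], sign=+1
I_A²/I_B² = (800/51051)/(1/136) = 6400/3003

6400/3003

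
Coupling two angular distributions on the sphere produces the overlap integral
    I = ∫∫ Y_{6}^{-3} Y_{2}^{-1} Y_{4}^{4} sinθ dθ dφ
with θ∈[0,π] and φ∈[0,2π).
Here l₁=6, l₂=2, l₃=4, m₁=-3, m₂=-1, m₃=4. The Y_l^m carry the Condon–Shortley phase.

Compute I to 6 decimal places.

-0.047713

Rules hold: Σm=0, L=12 even, 4≤4≤8.
N = 13·5·9 = 585
Δ = 4!·8!·0!/13! = 1/6435
Racah Σ t=2..2: t=2:+1/2304 = 1/2304
⇒ 3j(6 2 4; 0 0 0)² = 5/143, sgn +1
Racah Σ t=1..1: t=1:−1/241920 = -1/241920
⇒ 3j(6 2 4; -3 -1 4)² = 1/715, sgn -1
4πI² = N·(3j₀)²·(3jₘ)² = 45/1573
I = -1·√(0.0286078/4π) = -0.04771303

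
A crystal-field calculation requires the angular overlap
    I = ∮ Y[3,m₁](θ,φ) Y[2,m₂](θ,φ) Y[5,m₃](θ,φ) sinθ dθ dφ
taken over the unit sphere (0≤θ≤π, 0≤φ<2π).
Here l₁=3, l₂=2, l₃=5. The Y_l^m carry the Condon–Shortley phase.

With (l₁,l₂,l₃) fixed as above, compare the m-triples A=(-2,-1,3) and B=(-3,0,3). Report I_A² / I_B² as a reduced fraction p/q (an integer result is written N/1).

Same 3,2,5: normalisation and zero-m 3j drop out of the ratio.
A: Δ: 0! 6! 4! / 11! → 1/2310; sum: t=0:+1/720 = 1/720; 3j²(3 2 5; -2 -1 3) = Δ·Π!·Σ² = 8/165  (sign +1)
B: Δ: 0! 6! 4! / 11! → 1/2310; sum: t=0:+1/2880 = 1/2880; 3j²(3 2 5; -3 0 3) = Δ·Π!·Σ² = 2/165  (sign +1)
I_A²/I_B² = (8/165)/(2/165) = 4/1

4/1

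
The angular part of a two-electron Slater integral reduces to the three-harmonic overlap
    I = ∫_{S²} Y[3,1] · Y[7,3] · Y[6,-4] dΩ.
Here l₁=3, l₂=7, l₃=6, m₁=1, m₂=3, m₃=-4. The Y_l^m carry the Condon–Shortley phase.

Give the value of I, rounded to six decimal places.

0.163772

m-sum 0 ✓  L=16 even ✓  4≤6≤10 ✓
Π(2lᵢ+1) = 7×15×13 = 1365
triangle coeff Δ(3,7,6) = 1/2042040
Σ_t [1,3]: t=1:−1/207360 t=2:+1/57600 t=3:−1/207360 = 1/129600
(3j)²=168/12155 [(3 7 6; 0 0 0)], sign=+1
Σ_t [0,2]: t=0:+1/174182400 t=1:−1/2177280 t=2:+1/645120 = 191/174182400
(3j)²=36481/2042040 [(3 7 6; 1 3 -4)], sign=+1
⇒ 4πI² = 766101/2272985
I = (+1)√(766101/2272985/(4π)) = 0.16377205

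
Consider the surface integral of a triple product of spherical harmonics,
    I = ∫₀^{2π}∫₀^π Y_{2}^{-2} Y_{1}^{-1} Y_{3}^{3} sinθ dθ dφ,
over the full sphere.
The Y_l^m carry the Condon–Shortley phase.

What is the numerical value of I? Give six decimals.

-0.319865

Rules hold: Σm=0, L=6 even, 1≤3≤3.
N = 5·3·7 = 105
Δ = 0!·4!·2!/7! = 1/105
Racah Σ t=0..0: t=0:+1/4 = 1/4
⇒ 3j(2 1 3; 0 0 0)² = 3/35, sgn -1
Racah Σ t=0..0: t=0:+1/48 = 1/48
⇒ 3j(2 1 3; -2 -1 3)² = 1/7, sgn +1
4πI² = N·(3j₀)²·(3jₘ)² = 9/7
I = -1·√(1.28571/4π) = -0.31986543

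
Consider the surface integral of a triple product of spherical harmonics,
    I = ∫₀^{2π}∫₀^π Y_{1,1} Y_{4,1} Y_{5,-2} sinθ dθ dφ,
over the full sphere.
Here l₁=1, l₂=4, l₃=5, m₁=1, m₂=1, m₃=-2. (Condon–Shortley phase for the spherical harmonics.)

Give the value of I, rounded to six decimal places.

Checks pass: Σm=0; 10 even; l₃=5∈[3,5].
(2·1+1)(2·4+1)(2·5+1) = 297
Δ: 0! 2! 8! / 11! → 1/495
sum: t=0:+1/576 = 1/576
3j²(1 4 5; 0 0 0) = Δ·Π!·Σ² = 5/99  (sign -1)
sum: t=0:+1/1440 = 1/1440
3j²(1 4 5; 1 1 -2) = Δ·Π!·Σ² = 7/165  (sign -1)
combine: 4πI² = 297·5/99·7/165 = 7/11
take √, sign +1: I = 0.22503380

0.225034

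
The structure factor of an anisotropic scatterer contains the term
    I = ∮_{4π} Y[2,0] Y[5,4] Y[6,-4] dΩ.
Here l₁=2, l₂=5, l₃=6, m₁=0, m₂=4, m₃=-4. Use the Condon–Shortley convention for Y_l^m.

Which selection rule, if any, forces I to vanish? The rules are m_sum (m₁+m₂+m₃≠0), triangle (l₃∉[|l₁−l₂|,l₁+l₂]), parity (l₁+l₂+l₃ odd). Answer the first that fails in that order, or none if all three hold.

azimuthal sum: 0 + 4 − 4 = 0  ✓
3 ≤ 6 ≤ 7 (triangle on l)  ✓
L = 2 + 5 + 6 = 13 (odd)  ✗

parity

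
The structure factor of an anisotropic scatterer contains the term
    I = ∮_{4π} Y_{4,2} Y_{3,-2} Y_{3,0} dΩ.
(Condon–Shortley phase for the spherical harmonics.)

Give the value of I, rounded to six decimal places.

-0.044418

Rules hold: Σm=0, L=10 even, 1≤3≤7.
N = 9·7·7 = 441
Δ = 4!·4!·2!/11! = 1/34650
Racah Σ t=1..3: t=1:−1/72 t=2:+1/16 t=3:−1/72 = 5/144
⇒ 3j(4 3 3; 0 0 0)² = 2/77, sgn -1
Racah Σ t=0..1: t=0:+1/96 t=1:−1/72 = -1/288
⇒ 3j(4 3 3; 2 -2 0)² = 1/462, sgn +1
4πI² = N·(3j₀)²·(3jₘ)² = 3/121
I = -1·√(0.0247934/4π) = -0.04441841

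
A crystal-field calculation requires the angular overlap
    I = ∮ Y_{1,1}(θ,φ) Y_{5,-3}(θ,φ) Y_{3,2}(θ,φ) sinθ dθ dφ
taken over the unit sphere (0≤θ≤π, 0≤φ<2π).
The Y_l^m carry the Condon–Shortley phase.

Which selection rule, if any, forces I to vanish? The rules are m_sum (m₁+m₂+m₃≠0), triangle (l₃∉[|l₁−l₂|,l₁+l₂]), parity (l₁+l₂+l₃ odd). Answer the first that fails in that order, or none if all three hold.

Σmᵢ = 0  ✓
l₃∈[|l₁−l₂|,l₁+l₂]=[4,6], have l₃=3  ✗
Σlᵢ = 9 ⇒ odd

triangle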